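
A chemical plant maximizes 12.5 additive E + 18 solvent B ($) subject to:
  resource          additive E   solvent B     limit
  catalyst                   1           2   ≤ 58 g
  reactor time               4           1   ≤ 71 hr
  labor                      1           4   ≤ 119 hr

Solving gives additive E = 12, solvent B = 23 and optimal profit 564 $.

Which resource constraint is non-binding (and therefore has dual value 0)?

labor

catalyst: 58/58 (binding)
reactor time: 71/71 (binding)
labor: 104/119 (slack 15)
By complementary slackness, a constraint with positive slack has shadow price 0 → labor.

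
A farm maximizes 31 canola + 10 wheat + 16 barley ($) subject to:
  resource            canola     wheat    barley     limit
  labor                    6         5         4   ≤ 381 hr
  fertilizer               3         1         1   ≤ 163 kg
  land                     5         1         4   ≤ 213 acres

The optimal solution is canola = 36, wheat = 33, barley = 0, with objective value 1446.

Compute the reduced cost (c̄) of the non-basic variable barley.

-8

At the optimum: labor uses 381 of 381 (binding); fertilizer uses 141 of 163 (slack = 22); land uses 213 of 213 (binding).
By complementary slackness, y = 0 for the non-binding constraint.
Dual feasibility on the basic columns requires 6·y_labor + 5·y_land = 31, 5·y_labor + 1·y_land = 10.
→ y_labor = 1 and y_land = 5.
Reduced cost of barley: c₃ − yᵀa₃ = 16 − (1·4 + 5·4) = 16 − 24 = -8.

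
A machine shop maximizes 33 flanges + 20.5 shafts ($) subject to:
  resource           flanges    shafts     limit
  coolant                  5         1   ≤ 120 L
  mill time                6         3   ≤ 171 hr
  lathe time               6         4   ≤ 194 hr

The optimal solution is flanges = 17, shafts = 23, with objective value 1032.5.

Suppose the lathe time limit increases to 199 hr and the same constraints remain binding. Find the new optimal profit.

1052.5

Check each constraint at x*: coolant 108/120 (slack 12); mill time 171/171 (tight); lathe time 194/194 (tight).
By complementary slackness, y = 0 for the non-binding constraint.
Dual feasibility on the basic columns requires 6·y_mill time + 6·y_lathe time = 33, 3·y_mill time + 4·y_lathe time = 20.5.
Solving: y_mill time = 1.5, y_lathe time = 4.
Δz = y_lathe time·Δb = 4 × (5) = 20, so new z* = 1032.5 + 20 = 1052.5.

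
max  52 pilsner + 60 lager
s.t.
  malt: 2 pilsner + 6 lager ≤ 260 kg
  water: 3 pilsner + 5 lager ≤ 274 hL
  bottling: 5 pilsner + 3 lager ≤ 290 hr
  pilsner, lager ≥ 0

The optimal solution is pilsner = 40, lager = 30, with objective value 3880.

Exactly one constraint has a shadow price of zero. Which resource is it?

water

malt: 260/260 (binding)
water: 270/274 (slack 4)
bottling: 290/290 (binding)
By complementary slackness, a constraint with positive slack has shadow price 0 → water.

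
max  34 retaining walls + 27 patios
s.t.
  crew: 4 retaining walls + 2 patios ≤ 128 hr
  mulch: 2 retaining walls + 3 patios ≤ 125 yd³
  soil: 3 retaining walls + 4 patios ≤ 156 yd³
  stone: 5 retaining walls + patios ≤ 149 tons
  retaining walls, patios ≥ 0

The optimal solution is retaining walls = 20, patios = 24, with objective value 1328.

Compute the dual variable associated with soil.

Binding: crew and soil. Non-binding: mulch (13 unused), stone (25 unused).
Slack constraints have shadow price 0 (complementary slackness).
Dual feasibility on the basic columns requires 4·y_crew + 3·y_soil = 34, 2·y_crew + 4·y_soil = 27.
This yields shadow prices y_crew = 5.5, y_soil = 4.
Shadow price of soil = 4.

4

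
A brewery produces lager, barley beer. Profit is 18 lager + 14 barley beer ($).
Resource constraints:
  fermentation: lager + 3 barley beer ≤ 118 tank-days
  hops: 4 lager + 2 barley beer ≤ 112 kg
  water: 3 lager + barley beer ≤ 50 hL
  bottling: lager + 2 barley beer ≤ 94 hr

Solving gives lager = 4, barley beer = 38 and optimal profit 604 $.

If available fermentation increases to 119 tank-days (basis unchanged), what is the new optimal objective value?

607

At the optimum: fermentation uses 118 of 118 (binding); hops uses 92 of 112 (slack = 20); water uses 50 of 50 (binding); bottling uses 80 of 94 (slack = 14).
Since hops, bottling are not tight, their duals are 0.
From A_Bᵀ y = c: 1·y_fermentation + 3·y_water = 18; 3·y_fermentation + 1·y_water = 14.
→ y_fermentation = 3 and y_water = 5.
Δz = y_fermentation·Δb = 3 × (1) = 3, so new z* = 604 + 3 = 607.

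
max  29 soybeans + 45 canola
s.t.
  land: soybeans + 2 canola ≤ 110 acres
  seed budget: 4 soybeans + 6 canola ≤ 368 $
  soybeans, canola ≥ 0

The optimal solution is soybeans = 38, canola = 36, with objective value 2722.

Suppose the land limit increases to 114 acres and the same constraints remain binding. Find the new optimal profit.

2734

Check each constraint at x*: land 110/110 (tight); seed budget 368/368 (tight).
The binding rows give the dual system: 1·y_land + 4·y_seed budget = 29 and 2·y_land + 6·y_seed budget = 45.
This yields shadow prices y_land = 3, y_seed budget = 6.5.
Δz = y_land·Δb = 3 × (4) = 12, so new z* = 2722 + 12 = 2734.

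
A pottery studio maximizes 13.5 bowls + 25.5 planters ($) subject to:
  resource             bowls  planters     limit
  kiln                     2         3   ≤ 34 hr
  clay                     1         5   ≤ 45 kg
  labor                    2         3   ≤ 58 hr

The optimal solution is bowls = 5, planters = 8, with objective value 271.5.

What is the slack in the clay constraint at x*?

clay used = 1·5 + 5·8 = 45; slack = 45 − 45 = 0.

0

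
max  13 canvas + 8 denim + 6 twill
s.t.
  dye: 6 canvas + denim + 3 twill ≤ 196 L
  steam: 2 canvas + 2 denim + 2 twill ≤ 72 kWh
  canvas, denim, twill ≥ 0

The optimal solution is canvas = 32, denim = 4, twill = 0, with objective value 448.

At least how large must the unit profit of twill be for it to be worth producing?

10

Both dye and steam are binding at x*.
The binding rows give the dual system: 6·y_dye + 2·y_steam = 13 and 1·y_dye + 2·y_steam = 8.
→ y_dye = 1 and y_steam = 3.5.
twill enters the basis when its profit ≥ yᵀa₃ = 1·3 + 3.5·2 = 10.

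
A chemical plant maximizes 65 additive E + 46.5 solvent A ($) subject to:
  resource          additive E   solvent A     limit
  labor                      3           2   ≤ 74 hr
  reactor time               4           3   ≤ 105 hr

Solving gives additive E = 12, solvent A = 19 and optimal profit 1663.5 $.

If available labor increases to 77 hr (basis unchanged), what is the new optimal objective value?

Both labor and reactor time are binding at x*.
Dual feasibility on the basic columns requires 3·y_labor + 4·y_reactor time = 65, 2·y_labor + 3·y_reactor time = 46.5.
This yields shadow prices y_labor = 9, y_reactor time = 9.5.
Δz = y_labor·Δb = 9 × (3) = 27, so new z* = 1663.5 + 27 = 1690.5.

1690.5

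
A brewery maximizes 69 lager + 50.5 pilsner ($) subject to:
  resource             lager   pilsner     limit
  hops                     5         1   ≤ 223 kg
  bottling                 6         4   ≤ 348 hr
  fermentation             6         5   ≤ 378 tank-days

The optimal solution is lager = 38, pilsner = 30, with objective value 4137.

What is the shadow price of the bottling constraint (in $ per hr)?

Check each constraint at x*: hops 220/223 (slack 3); bottling 348/348 (tight); fermentation 378/378 (tight).
Since hops is not tight, its dual is 0.
From A_Bᵀ y = c: 6·y_bottling + 6·y_fermentation = 69; 4·y_bottling + 5·y_fermentation = 50.5.
This yields shadow prices y_bottling = 7, y_fermentation = 4.5.
Shadow price of bottling = 7.

7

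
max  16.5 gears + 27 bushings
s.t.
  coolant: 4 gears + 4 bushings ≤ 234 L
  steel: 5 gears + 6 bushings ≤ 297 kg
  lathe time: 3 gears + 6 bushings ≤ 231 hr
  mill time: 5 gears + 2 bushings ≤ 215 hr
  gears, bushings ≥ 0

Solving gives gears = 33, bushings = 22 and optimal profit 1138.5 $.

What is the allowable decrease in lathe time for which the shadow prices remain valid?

3.6

Binding constraints: steel, lathe time. The basis is B = [[5,6],[3,6]] with det 12.
Per unit decrease in lathe time, x* moves by d = (0.5, -0.4167).
The basis stays optimal until mill time becomes binding; allowable decrease = 3.6 hr.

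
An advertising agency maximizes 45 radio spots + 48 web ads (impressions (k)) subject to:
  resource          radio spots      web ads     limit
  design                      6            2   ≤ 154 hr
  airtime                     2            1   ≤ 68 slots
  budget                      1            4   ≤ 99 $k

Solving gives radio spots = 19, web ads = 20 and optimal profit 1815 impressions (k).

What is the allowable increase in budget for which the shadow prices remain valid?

110

Binding constraints: design, budget. The basis is B = [[6,2],[1,4]] with det 22.
Per unit increase in budget, x* moves by d = (-0.0909, 0.2727).
The basis stays optimal until airtime becomes binding; allowable increase = 110 $k.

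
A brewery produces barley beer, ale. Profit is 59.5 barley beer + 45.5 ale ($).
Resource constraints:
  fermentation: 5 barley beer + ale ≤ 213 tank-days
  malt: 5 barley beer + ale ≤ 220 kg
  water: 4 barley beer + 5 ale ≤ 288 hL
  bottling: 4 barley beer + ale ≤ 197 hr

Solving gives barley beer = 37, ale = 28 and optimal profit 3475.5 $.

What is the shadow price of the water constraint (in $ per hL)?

8

At the optimum: fermentation uses 213 of 213 (binding); malt uses 213 of 220 (slack = 7); water uses 288 of 288 (binding); bottling uses 176 of 197 (slack = 21).
Slack constraints have shadow price 0 (complementary slackness).
From A_Bᵀ y = c: 5·y_fermentation + 4·y_water = 59.5; 1·y_fermentation + 5·y_water = 45.5.
→ y_fermentation = 5.5 and y_water = 8.
Shadow price of water = 8.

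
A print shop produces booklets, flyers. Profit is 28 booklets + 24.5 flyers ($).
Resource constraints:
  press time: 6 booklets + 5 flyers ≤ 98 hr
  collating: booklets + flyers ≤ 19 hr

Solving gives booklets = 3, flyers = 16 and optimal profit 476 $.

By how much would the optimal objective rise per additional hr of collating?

Both press time and collating are binding at x*.
From A_Bᵀ y = c: 6·y_press time + 1·y_collating = 28; 5·y_press time + 1·y_collating = 24.5.
This yields shadow prices y_press time = 3.5, y_collating = 7.
Shadow price of collating = 7.

7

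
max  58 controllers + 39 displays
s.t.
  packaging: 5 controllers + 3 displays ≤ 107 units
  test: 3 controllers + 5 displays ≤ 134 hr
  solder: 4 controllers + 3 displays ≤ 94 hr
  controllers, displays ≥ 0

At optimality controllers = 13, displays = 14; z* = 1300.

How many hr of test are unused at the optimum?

test used = 3·13 + 5·14 = 109; slack = 134 − 109 = 25.

25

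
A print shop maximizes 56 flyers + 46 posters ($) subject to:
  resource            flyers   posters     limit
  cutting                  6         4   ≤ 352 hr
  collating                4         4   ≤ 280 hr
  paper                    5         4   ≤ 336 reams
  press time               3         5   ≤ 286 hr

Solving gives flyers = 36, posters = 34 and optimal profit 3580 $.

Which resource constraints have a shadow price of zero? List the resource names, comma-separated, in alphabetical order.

cutting: 352/352 (binding)
collating: 280/280 (binding)
paper: 316/336 (slack 20)
press time: 278/286 (slack 8)
By complementary slackness, a constraint with positive slack has shadow price 0 → paper, press time.

paper, press time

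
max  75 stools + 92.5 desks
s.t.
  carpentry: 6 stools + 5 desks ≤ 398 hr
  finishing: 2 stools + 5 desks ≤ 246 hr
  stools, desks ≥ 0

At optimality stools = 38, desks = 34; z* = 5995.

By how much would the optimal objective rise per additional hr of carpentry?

9.5

At the optimum: carpentry uses 398 of 398 (binding); finishing uses 246 of 246 (binding).
From A_Bᵀ y = c: 6·y_carpentry + 2·y_finishing = 75; 5·y_carpentry + 5·y_finishing = 92.5.
This yields shadow prices y_carpentry = 9.5, y_finishing = 9.
Shadow price of carpentry = 9.5.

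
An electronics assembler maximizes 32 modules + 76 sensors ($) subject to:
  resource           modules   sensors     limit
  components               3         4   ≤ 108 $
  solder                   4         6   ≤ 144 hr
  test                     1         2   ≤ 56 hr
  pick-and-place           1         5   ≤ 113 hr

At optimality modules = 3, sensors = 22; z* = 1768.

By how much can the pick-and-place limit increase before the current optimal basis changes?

7

Binding constraints: solder, pick-and-place. The basis is B = [[4,6],[1,5]] with det 14.
Per unit increase in pick-and-place, x* moves by d = (-0.4286, 0.2857).
The basis stays optimal until modules reaches 0; allowable increase = 7 hr.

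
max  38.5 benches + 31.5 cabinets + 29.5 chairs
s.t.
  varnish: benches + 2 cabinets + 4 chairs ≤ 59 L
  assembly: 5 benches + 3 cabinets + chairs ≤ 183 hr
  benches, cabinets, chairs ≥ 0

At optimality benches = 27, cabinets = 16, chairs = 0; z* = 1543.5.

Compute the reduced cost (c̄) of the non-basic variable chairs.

At the optimum: varnish uses 59 of 59 (binding); assembly uses 183 of 183 (binding).
Dual feasibility on the basic columns requires 1·y_varnish + 5·y_assembly = 38.5, 2·y_varnish + 3·y_assembly = 31.5.
Solving: y_varnish = 6, y_assembly = 6.5.
Reduced cost of chairs: c₃ − yᵀa₃ = 29.5 − (6·4 + 6.5·1) = 29.5 − 30.5 = -1.

-1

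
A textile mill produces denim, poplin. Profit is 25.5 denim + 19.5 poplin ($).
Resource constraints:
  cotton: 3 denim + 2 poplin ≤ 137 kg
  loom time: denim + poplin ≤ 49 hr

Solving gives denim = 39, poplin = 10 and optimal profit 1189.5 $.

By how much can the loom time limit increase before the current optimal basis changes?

Binding constraints: cotton, loom time. The basis is B = [[3,2],[1,1]] with det 1.
Per unit increase in loom time, x* moves by d = (-2, 3).
The basis stays optimal until denim reaches 0; allowable increase = 19.5 hr.

19.5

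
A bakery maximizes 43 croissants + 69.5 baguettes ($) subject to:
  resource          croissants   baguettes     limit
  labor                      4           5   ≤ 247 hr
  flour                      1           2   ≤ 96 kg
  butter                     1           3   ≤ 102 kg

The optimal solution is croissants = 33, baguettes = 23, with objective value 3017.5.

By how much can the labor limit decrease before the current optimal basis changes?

77

Binding constraints: labor, butter. The basis is B = [[4,5],[1,3]] with det 7.
Per unit decrease in labor, x* moves by d = (-0.4286, 0.1429).
The basis stays optimal until croissants reaches 0; allowable decrease = 77 hr.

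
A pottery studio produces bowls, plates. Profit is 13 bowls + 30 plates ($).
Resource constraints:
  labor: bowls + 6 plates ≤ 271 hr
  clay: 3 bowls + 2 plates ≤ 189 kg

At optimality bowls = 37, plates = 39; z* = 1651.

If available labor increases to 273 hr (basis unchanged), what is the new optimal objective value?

At the optimum: labor uses 271 of 271 (binding); clay uses 189 of 189 (binding).
The binding rows give the dual system: 1·y_labor + 3·y_clay = 13 and 6·y_labor + 2·y_clay = 30.
Solving: y_labor = 4, y_clay = 3.
Δz = y_labor·Δb = 4 × (2) = 8, so new z* = 1651 + 8 = 1659.

1659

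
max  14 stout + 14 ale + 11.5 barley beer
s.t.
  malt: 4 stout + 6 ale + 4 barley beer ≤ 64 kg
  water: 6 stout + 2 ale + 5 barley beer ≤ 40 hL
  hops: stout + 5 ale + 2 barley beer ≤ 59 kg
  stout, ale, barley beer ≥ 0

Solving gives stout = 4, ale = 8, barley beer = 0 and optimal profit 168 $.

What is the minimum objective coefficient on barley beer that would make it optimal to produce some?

Check each constraint at x*: malt 64/64 (tight); water 40/40 (tight); hops 44/59 (slack 15).
By complementary slackness, y = 0 for the non-binding constraint.
The binding rows give the dual system: 4·y_malt + 6·y_water = 14 and 6·y_malt + 2·y_water = 14.
Solving: y_malt = 2, y_water = 1.
barley beer enters the basis when its profit ≥ yᵀa₃ = 2·4 + 1·5 = 13.

13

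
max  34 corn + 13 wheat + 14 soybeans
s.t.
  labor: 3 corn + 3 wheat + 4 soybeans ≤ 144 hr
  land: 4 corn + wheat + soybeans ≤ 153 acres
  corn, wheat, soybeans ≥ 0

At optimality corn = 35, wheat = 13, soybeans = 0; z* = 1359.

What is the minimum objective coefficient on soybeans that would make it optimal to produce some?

Check each constraint at x*: labor 144/144 (tight); land 153/153 (tight).
From A_Bᵀ y = c: 3·y_labor + 4·y_land = 34; 3·y_labor + 1·y_land = 13.
This yields shadow prices y_labor = 2, y_land = 7.
soybeans enters the basis when its profit ≥ yᵀa₃ = 2·4 + 7·1 = 15.

15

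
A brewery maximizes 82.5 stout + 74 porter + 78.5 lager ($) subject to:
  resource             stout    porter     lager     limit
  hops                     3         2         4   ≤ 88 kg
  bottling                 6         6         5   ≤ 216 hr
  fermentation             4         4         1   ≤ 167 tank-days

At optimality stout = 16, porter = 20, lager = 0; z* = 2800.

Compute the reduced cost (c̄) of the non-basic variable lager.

-3

Check each constraint at x*: hops 88/88 (tight); bottling 216/216 (tight); fermentation 144/167 (slack 23).
Since fermentation is not tight, its dual is 0.
The binding rows give the dual system: 3·y_hops + 6·y_bottling = 82.5 and 2·y_hops + 6·y_bottling = 74.
→ y_hops = 8.5 and y_bottling = 9.5.
Reduced cost of lager: c₃ − yᵀa₃ = 78.5 − (8.5·4 + 9.5·5) = 78.5 − 81.5 = -3.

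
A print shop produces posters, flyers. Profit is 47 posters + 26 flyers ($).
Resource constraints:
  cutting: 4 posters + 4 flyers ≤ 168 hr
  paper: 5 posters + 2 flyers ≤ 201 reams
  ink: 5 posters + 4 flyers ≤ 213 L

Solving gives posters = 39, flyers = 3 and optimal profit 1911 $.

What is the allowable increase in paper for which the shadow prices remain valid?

Binding constraints: cutting, paper. The basis is B = [[4,4],[5,2]] with det -12.
Per unit increase in paper, x* moves by d = (0.3333, -0.3333).
The basis stays optimal until flyers reaches 0; allowable increase = 9 reams.

9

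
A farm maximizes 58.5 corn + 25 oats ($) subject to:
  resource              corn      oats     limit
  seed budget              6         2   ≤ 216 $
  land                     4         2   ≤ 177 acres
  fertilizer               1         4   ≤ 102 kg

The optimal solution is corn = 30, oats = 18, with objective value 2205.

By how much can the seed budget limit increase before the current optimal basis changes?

33

Binding constraints: seed budget, fertilizer. The basis is B = [[6,2],[1,4]] with det 22.
Per unit increase in seed budget, x* moves by d = (0.1818, -0.0455).
The basis stays optimal until land becomes binding; allowable increase = 33 $.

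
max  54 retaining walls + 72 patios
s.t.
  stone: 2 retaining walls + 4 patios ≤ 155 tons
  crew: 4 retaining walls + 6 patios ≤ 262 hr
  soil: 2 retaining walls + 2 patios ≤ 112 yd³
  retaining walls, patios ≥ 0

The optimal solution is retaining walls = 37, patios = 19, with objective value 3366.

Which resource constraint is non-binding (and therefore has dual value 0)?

stone

stone: 150/155 (slack 5)
crew: 262/262 (binding)
soil: 112/112 (binding)
By complementary slackness, a constraint with positive slack has shadow price 0 → stone.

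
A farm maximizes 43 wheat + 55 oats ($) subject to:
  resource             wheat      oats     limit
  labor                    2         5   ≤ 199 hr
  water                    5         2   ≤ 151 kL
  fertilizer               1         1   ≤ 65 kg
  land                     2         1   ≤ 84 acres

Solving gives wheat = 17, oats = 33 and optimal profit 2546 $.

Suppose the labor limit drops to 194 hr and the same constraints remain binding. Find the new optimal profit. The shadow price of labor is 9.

Δb = -5, so new z* = 2546 + (9)·(-5) = 2546 − 45 = 2501.

2501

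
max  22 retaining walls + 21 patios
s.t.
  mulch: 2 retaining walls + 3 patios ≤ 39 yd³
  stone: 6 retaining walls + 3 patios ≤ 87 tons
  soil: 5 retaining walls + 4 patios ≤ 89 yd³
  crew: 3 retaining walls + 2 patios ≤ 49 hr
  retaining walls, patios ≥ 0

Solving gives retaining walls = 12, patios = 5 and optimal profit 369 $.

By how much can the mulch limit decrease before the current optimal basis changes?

Binding constraints: mulch, stone. The basis is B = [[2,3],[6,3]] with det -12.
Per unit decrease in mulch, x* moves by d = (0.25, -0.5).
The basis stays optimal until patios reaches 0; allowable decrease = 10 yd³.

10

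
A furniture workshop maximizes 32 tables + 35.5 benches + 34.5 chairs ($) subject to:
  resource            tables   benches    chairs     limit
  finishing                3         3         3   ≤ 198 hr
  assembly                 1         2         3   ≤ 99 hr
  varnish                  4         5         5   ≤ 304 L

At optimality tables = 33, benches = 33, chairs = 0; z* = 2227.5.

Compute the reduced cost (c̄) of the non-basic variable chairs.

Check each constraint at x*: finishing 198/198 (tight); assembly 99/99 (tight); varnish 297/304 (slack 7).
Slack constraints have shadow price 0 (complementary slackness).
Dual feasibility on the basic columns requires 3·y_finishing + 1·y_assembly = 32, 3·y_finishing + 2·y_assembly = 35.5.
→ y_finishing = 9.5 and y_assembly = 3.5.
Reduced cost of chairs: c₃ − yᵀa₃ = 34.5 − (9.5·3 + 3.5·3) = 34.5 − 39 = -4.5.

-4.5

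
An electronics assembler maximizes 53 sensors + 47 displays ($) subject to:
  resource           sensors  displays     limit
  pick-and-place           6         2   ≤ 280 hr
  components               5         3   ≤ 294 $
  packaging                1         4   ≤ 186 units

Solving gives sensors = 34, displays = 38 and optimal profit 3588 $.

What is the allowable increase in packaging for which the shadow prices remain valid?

27.5

Binding constraints: pick-and-place, packaging. The basis is B = [[6,2],[1,4]] with det 22.
Per unit increase in packaging, x* moves by d = (-0.0909, 0.2727).
The basis stays optimal until components becomes binding; allowable increase = 27.5 units.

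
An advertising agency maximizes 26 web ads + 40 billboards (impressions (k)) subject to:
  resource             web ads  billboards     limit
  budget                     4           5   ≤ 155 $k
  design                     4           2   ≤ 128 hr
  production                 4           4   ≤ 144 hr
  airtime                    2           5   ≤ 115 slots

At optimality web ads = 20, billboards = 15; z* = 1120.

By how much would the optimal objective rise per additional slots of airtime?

3

At the optimum: budget uses 155 of 155 (binding); design uses 110 of 128 (slack = 18); production uses 140 of 144 (slack = 4); airtime uses 115 of 115 (binding).
Slack constraints have shadow price 0 (complementary slackness).
Dual feasibility on the basic columns requires 4·y_budget + 2·y_airtime = 26, 5·y_budget + 5·y_airtime = 40.
Solving: y_budget = 5, y_airtime = 3.
Shadow price of airtime = 3.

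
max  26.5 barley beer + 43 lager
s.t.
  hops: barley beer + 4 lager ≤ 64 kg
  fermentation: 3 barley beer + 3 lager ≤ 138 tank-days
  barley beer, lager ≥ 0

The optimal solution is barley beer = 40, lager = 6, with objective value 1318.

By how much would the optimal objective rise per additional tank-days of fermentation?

7

At the optimum: hops uses 64 of 64 (binding); fermentation uses 138 of 138 (binding).
From A_Bᵀ y = c: 1·y_hops + 3·y_fermentation = 26.5; 4·y_hops + 3·y_fermentation = 43.
→ y_hops = 5.5 and y_fermentation = 7.
Shadow price of fermentation = 7.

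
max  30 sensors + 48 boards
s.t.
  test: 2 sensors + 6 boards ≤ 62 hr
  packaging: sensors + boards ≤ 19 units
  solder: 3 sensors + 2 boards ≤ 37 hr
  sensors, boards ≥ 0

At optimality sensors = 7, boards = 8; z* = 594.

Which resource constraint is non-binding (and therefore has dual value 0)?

packaging

test: 62/62 (binding)
packaging: 15/19 (slack 4)
solder: 37/37 (binding)
By complementary slackness, a constraint with positive slack has shadow price 0 → packaging.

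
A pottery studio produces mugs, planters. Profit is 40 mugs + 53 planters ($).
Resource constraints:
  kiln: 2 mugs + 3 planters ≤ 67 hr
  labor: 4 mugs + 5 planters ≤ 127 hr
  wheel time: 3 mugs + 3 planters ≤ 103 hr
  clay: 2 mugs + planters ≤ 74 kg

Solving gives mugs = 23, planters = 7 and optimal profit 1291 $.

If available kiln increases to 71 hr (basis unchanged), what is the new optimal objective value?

1315

Binding: kiln and labor. Non-binding: wheel time (13 unused), clay (21 unused).
Slack constraints have shadow price 0 (complementary slackness).
The binding rows give the dual system: 2·y_kiln + 4·y_labor = 40 and 3·y_kiln + 5·y_labor = 53.
This yields shadow prices y_kiln = 6, y_labor = 7.
Δz = y_kiln·Δb = 6 × (4) = 24, so new z* = 1291 + 24 = 1315.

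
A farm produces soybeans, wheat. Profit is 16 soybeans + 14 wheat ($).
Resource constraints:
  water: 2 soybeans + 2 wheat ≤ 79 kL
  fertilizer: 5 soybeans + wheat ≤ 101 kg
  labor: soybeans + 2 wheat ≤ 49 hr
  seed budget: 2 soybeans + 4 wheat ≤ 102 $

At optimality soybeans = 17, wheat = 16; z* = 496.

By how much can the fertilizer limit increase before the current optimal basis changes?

58.5

Binding constraints: fertilizer, labor. The basis is B = [[5,1],[1,2]] with det 9.
Per unit increase in fertilizer, x* moves by d = (0.2222, -0.1111).
The basis stays optimal until water becomes binding; allowable increase = 58.5 kg.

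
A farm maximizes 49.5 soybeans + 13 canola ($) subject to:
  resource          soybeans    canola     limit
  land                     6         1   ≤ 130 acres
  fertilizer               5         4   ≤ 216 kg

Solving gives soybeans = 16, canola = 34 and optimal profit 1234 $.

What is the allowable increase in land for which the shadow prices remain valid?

129.2

Binding constraints: land, fertilizer. The basis is B = [[6,1],[5,4]] with det 19.
Per unit increase in land, x* moves by d = (0.2105, -0.2632).
The basis stays optimal until canola reaches 0; allowable increase = 129.2 acres.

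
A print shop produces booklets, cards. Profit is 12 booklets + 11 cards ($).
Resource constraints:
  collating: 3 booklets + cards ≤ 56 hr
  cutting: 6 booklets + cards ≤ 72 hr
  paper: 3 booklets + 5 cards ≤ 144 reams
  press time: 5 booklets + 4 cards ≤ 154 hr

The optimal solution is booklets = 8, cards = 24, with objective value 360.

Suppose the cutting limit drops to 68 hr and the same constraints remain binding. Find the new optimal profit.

356

Check each constraint at x*: collating 48/56 (slack 8); cutting 72/72 (tight); paper 144/144 (tight); press time 136/154 (slack 18).
Since collating, press time are not tight, their duals are 0.
Dual feasibility on the basic columns requires 6·y_cutting + 3·y_paper = 12, 1·y_cutting + 5·y_paper = 11.
This yields shadow prices y_cutting = 1, y_paper = 2.
Δz = y_cutting·Δb = 1 × (-4) = -4, so new z* = 360 − 4 = 356.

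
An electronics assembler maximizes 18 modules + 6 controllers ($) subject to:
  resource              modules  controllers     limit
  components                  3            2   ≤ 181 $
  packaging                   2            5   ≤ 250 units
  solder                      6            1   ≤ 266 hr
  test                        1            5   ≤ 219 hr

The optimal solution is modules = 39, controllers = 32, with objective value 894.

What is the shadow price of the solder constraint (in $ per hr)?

2

Binding: components and solder. Non-binding: packaging (12 unused), test (20 unused).
Slack constraints have shadow price 0 (complementary slackness).
From A_Bᵀ y = c: 3·y_components + 6·y_solder = 18; 2·y_components + 1·y_solder = 6.
→ y_components = 2 and y_solder = 2.
Shadow price of solder = 2.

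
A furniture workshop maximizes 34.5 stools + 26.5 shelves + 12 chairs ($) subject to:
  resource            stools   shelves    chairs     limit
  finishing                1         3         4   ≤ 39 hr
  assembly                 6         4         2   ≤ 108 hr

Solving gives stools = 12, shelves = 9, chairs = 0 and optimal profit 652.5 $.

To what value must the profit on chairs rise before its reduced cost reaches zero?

17

At the optimum: finishing uses 39 of 39 (binding); assembly uses 108 of 108 (binding).
The binding rows give the dual system: 1·y_finishing + 6·y_assembly = 34.5 and 3·y_finishing + 4·y_assembly = 26.5.
→ y_finishing = 1.5 and y_assembly = 5.5.
chairs enters the basis when its profit ≥ yᵀa₃ = 1.5·4 + 5.5·2 = 17.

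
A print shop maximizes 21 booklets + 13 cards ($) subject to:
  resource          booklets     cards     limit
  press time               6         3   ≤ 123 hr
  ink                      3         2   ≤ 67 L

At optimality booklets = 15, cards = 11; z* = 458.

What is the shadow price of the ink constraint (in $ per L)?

Both press time and ink are binding at x*.
Dual feasibility on the basic columns requires 6·y_press time + 3·y_ink = 21, 3·y_press time + 2·y_ink = 13.
This yields shadow prices y_press time = 1, y_ink = 5.
Shadow price of ink = 5.

5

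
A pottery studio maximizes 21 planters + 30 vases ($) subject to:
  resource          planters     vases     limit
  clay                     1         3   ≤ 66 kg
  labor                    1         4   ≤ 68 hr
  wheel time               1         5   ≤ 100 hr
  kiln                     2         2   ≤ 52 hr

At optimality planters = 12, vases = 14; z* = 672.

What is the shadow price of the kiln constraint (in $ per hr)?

9

Check each constraint at x*: clay 54/66 (slack 12); labor 68/68 (tight); wheel time 82/100 (slack 18); kiln 52/52 (tight).
By complementary slackness, y = 0 for the non-binding constraints.
Dual feasibility on the basic columns requires 1·y_labor + 2·y_kiln = 21, 4·y_labor + 2·y_kiln = 30.
This yields shadow prices y_labor = 3, y_kiln = 9.
Shadow price of kiln = 9.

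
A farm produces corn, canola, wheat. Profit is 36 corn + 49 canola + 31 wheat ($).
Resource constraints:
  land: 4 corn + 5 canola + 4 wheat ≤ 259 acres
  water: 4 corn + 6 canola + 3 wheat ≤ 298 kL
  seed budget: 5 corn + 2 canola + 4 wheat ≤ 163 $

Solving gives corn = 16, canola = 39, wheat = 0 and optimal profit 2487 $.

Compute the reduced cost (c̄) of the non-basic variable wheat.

-1

Binding: land and water. Non-binding: seed budget (5 unused).
By complementary slackness, y = 0 for the non-binding constraint.
The binding rows give the dual system: 4·y_land + 4·y_water = 36 and 5·y_land + 6·y_water = 49.
→ y_land = 5 and y_water = 4.
Reduced cost of wheat: c₃ − yᵀa₃ = 31 − (5·4 + 4·3) = 31 − 32 = -1.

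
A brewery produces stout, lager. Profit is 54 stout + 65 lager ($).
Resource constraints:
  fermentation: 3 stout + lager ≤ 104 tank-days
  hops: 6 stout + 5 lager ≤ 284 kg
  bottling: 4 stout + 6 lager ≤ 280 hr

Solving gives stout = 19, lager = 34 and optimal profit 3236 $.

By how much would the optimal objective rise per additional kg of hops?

4

Binding: hops and bottling. Non-binding: fermentation (13 unused).
By complementary slackness, y = 0 for the non-binding constraint.
The binding rows give the dual system: 6·y_hops + 4·y_bottling = 54 and 5·y_hops + 6·y_bottling = 65.
Solving: y_hops = 4, y_bottling = 7.5.
Shadow price of hops = 4.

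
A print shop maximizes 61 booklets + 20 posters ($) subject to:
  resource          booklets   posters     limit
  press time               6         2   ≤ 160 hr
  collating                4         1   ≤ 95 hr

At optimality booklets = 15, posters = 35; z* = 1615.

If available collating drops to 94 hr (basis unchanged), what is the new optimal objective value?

At the optimum: press time uses 160 of 160 (binding); collating uses 95 of 95 (binding).
From A_Bᵀ y = c: 6·y_press time + 4·y_collating = 61; 2·y_press time + 1·y_collating = 20.
Solving: y_press time = 9.5, y_collating = 1.
Δz = y_collating·Δb = 1 × (-1) = -1, so new z* = 1615 − 1 = 1614.

1614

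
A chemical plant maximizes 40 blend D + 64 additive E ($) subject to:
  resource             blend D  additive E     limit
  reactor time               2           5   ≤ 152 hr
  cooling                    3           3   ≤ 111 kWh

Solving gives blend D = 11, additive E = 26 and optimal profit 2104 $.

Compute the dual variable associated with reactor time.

Both reactor time and cooling are binding at x*.
From A_Bᵀ y = c: 2·y_reactor time + 3·y_cooling = 40; 5·y_reactor time + 3·y_cooling = 64.
Solving: y_reactor time = 8, y_cooling = 8.
Shadow price of reactor time = 8.

8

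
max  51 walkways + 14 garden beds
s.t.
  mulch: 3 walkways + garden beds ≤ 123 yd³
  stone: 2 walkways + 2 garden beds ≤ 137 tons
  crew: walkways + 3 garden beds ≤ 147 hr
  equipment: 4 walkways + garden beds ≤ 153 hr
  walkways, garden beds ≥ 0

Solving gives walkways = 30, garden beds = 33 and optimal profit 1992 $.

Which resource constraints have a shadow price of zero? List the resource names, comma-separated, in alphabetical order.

crew, stone

mulch: 123/123 (binding)
stone: 126/137 (slack 11)
crew: 129/147 (slack 18)
equipment: 153/153 (binding)
By complementary slackness, a constraint with positive slack has shadow price 0 → crew, stone.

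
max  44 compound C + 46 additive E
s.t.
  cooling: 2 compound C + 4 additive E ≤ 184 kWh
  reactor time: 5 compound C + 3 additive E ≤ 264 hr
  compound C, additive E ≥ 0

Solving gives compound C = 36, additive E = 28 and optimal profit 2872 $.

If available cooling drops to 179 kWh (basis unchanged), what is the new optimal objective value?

Both cooling and reactor time are binding at x*.
From A_Bᵀ y = c: 2·y_cooling + 5·y_reactor time = 44; 4·y_cooling + 3·y_reactor time = 46.
Solving: y_cooling = 7, y_reactor time = 6.
Δz = y_cooling·Δb = 7 × (-5) = -35, so new z* = 2872 − 35 = 2837.

2837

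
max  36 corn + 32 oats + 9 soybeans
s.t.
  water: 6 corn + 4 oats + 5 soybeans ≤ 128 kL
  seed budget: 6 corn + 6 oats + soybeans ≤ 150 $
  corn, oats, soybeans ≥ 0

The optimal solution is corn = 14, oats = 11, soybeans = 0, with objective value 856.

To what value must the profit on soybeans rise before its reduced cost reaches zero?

14

Both water and seed budget are binding at x*.
Dual feasibility on the basic columns requires 6·y_water + 6·y_seed budget = 36, 4·y_water + 6·y_seed budget = 32.
→ y_water = 2 and y_seed budget = 4.
soybeans enters the basis when its profit ≥ yᵀa₃ = 2·5 + 4·1 = 14.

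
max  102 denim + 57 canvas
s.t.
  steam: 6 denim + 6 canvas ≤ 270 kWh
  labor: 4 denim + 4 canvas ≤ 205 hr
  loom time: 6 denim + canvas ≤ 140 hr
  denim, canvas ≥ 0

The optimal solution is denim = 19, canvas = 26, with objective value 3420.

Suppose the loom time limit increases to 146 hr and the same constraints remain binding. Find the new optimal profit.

Binding: steam and loom time. Non-binding: labor (25 unused).
Since labor is not tight, its dual is 0.
Dual feasibility on the basic columns requires 6·y_steam + 6·y_loom time = 102, 6·y_steam + 1·y_loom time = 57.
Solving: y_steam = 8, y_loom time = 9.
Δz = y_loom time·Δb = 9 × (6) = 54, so new z* = 3420 + 54 = 3474.

3474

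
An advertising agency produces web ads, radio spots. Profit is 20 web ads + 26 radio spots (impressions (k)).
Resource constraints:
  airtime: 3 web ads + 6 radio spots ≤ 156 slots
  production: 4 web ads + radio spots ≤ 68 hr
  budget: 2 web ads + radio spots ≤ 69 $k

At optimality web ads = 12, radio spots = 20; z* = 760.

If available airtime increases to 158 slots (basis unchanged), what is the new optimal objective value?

Check each constraint at x*: airtime 156/156 (tight); production 68/68 (tight); budget 44/69 (slack 25).
Slack constraints have shadow price 0 (complementary slackness).
Dual feasibility on the basic columns requires 3·y_airtime + 4·y_production = 20, 6·y_airtime + 1·y_production = 26.
This yields shadow prices y_airtime = 4, y_production = 2.
Δz = y_airtime·Δb = 4 × (2) = 8, so new z* = 760 + 8 = 768.

768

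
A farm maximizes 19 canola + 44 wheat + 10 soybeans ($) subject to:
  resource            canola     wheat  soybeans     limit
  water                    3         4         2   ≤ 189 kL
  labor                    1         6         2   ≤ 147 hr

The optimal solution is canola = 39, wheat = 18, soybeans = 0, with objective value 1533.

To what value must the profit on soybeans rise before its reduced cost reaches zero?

18

At the optimum: water uses 189 of 189 (binding); labor uses 147 of 147 (binding).
Dual feasibility on the basic columns requires 3·y_water + 1·y_labor = 19, 4·y_water + 6·y_labor = 44.
This yields shadow prices y_water = 5, y_labor = 4.
soybeans enters the basis when its profit ≥ yᵀa₃ = 5·2 + 4·2 = 18.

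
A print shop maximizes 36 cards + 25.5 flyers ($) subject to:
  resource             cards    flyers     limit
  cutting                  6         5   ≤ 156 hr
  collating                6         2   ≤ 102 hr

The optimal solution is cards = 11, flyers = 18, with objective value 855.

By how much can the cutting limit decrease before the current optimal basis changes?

Binding constraints: cutting, collating. The basis is B = [[6,5],[6,2]] with det -18.
Per unit decrease in cutting, x* moves by d = (0.1111, -0.3333).
The basis stays optimal until flyers reaches 0; allowable decrease = 54 hr.

54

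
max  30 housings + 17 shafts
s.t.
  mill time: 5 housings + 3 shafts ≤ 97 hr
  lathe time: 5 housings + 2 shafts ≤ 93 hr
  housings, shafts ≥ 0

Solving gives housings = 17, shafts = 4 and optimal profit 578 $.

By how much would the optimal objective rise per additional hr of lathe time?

At the optimum: mill time uses 97 of 97 (binding); lathe time uses 93 of 93 (binding).
The binding rows give the dual system: 5·y_mill time + 5·y_lathe time = 30 and 3·y_mill time + 2·y_lathe time = 17.
→ y_mill time = 5 and y_lathe time = 1.
Shadow price of lathe time = 1.

1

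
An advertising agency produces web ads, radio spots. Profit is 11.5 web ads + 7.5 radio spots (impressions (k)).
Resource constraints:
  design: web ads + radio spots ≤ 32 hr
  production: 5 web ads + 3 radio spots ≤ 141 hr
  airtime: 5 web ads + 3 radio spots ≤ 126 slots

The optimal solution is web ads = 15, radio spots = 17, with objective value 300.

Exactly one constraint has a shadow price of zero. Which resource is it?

production

design: 32/32 (binding)
production: 126/141 (slack 15)
airtime: 126/126 (binding)
By complementary slackness, a constraint with positive slack has shadow price 0 → production.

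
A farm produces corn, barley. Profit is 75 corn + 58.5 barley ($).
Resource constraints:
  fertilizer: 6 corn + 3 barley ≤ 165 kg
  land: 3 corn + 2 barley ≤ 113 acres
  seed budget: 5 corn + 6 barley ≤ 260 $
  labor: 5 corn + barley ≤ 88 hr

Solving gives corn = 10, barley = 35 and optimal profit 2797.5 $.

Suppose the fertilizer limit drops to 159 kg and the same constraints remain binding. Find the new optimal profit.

2752.5

At the optimum: fertilizer uses 165 of 165 (binding); land uses 100 of 113 (slack = 13); seed budget uses 260 of 260 (binding); labor uses 85 of 88 (slack = 3).
Slack constraints have shadow price 0 (complementary slackness).
From A_Bᵀ y = c: 6·y_fertilizer + 5·y_seed budget = 75; 3·y_fertilizer + 6·y_seed budget = 58.5.
This yields shadow prices y_fertilizer = 7.5, y_seed budget = 6.
Δz = y_fertilizer·Δb = 7.5 × (-6) = -45, so new z* = 2797.5 − 45 = 2752.5.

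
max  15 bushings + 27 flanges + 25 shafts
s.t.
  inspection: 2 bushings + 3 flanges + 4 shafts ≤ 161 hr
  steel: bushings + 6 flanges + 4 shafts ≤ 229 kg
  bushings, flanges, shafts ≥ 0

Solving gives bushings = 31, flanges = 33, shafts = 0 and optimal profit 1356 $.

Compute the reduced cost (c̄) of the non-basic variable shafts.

Check each constraint at x*: inspection 161/161 (tight); steel 229/229 (tight).
The binding rows give the dual system: 2·y_inspection + 1·y_steel = 15 and 3·y_inspection + 6·y_steel = 27.
Solving: y_inspection = 7, y_steel = 1.
Reduced cost of shafts: c₃ − yᵀa₃ = 25 − (7·4 + 1·4) = 25 − 32 = -7.

-7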